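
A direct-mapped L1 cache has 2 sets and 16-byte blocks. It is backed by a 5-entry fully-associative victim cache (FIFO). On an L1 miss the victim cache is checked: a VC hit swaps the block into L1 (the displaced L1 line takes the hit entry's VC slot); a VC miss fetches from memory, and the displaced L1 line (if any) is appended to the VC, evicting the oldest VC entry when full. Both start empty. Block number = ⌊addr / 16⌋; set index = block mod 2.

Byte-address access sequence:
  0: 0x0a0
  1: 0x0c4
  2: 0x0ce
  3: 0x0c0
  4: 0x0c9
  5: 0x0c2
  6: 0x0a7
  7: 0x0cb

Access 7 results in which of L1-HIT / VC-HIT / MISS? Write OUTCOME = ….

OUTCOME = VC-HIT

  [0] addr=0xa0 blk=10 s=0: MISS | VC []
  [1] addr=0xc4 blk=12 s=0: MISS | VC [10]
  [2] addr=0xce blk=12 s=0: L1-HIT | VC [10]
  [3] addr=0xc0 blk=12 s=0: L1-HIT | VC [10]
  [4] addr=0xc9 blk=12 s=0: L1-HIT | VC [10]
  [5] addr=0xc2 blk=12 s=0: L1-HIT | VC [10]
  [6] addr=0xa7 blk=10 s=0: VC-HIT | VC [12]
  [7] addr=0xcb blk=12 s=0: VC-HIT | VC [10]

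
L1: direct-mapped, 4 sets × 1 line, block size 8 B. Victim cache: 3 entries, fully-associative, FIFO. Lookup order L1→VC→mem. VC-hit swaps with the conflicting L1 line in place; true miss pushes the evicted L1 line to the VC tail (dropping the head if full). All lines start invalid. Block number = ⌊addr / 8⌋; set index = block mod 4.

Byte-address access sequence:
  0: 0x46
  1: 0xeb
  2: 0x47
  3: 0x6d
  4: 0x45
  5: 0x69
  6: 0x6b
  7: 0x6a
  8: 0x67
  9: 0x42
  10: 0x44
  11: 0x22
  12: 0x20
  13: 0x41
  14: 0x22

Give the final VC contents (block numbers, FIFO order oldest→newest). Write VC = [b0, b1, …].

VC = [29, 12, 8]

0: 0x46 (blk 8, set 0) → MISS  vc=[]
1: 0xeb (blk 29, set 1) → MISS  vc=[]
2: 0x47 (blk 8, set 0) → L1-HIT  vc=[]
3: 0x6d (blk 13, set 1) → MISS  vc=[29]
4: 0x45 (blk 8, set 0) → L1-HIT  vc=[29]
5: 0x69 (blk 13, set 1) → L1-HIT  vc=[29]
6: 0x6b (blk 13, set 1) → L1-HIT  vc=[29]
7: 0x6a (blk 13, set 1) → L1-HIT  vc=[29]
8: 0x67 (blk 12, set 0) → MISS  vc=[29, 8]
9: 0x42 (blk 8, set 0) → VC-HIT  vc=[29, 12]
10: 0x44 (blk 8, set 0) → L1-HIT  vc=[29, 12]
11: 0x22 (blk 4, set 0) → MISS  vc=[29, 12, 8]
12: 0x20 (blk 4, set 0) → L1-HIT  vc=[29, 12, 8]
13: 0x41 (blk 8, set 0) → VC-HIT  vc=[29, 12, 4]
14: 0x22 (blk 4, set 0) → VC-HIT  vc=[29, 12, 8]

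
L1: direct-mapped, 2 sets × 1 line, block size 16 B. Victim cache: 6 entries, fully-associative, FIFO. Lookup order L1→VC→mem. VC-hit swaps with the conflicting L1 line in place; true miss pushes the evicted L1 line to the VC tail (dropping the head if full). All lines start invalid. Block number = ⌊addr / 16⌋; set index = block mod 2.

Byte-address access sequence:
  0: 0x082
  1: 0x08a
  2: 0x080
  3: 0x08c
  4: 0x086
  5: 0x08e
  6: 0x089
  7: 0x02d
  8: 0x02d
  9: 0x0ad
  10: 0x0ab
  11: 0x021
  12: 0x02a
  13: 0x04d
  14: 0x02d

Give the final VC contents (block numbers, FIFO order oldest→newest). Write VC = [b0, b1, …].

0: 0x82 (blk 8, set 0) → MISS  vc=[]
1: 0x8a (blk 8, set 0) → L1-HIT  vc=[]
2: 0x80 (blk 8, set 0) → L1-HIT  vc=[]
3: 0x8c (blk 8, set 0) → L1-HIT  vc=[]
4: 0x86 (blk 8, set 0) → L1-HIT  vc=[]
5: 0x8e (blk 8, set 0) → L1-HIT  vc=[]
6: 0x89 (blk 8, set 0) → L1-HIT  vc=[]
7: 0x2d (blk 2, set 0) → MISS  vc=[8]
8: 0x2d (blk 2, set 0) → L1-HIT  vc=[8]
9: 0xad (blk 10, set 0) → MISS  vc=[8, 2]
10: 0xab (blk 10, set 0) → L1-HIT  vc=[8, 2]
11: 0x21 (blk 2, set 0) → VC-HIT  vc=[8, 10]
12: 0x2a (blk 2, set 0) → L1-HIT  vc=[8, 10]
13: 0x4d (blk 4, set 0) → MISS  vc=[8, 10, 2]
14: 0x2d (blk 2, set 0) → VC-HIT  vc=[8, 10, 4]

VC = [8, 10, 4]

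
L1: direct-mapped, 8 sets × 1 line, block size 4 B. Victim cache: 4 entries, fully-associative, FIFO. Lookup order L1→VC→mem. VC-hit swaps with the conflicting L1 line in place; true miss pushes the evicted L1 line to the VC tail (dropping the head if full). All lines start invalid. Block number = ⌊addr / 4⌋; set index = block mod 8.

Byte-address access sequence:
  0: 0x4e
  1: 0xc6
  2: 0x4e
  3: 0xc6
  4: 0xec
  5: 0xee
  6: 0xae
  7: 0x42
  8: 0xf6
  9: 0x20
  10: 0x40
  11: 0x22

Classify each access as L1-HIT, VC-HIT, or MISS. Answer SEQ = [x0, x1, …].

SEQ = [MISS, MISS, L1-HIT, L1-HIT, MISS, L1-HIT, MISS, MISS, MISS, MISS, VC-HIT, VC-HIT]

  [0] addr=0x4e blk=19 s=3: MISS | VC []
  [1] addr=0xc6 blk=49 s=1: MISS | VC []
  [2] addr=0x4e blk=19 s=3: L1-HIT | VC []
  [3] addr=0xc6 blk=49 s=1: L1-HIT | VC []
  [4] addr=0xec blk=59 s=3: MISS | VC [19]
  [5] addr=0xee blk=59 s=3: L1-HIT | VC [19]
  [6] addr=0xae blk=43 s=3: MISS | VC [19, 59]
  [7] addr=0x42 blk=16 s=0: MISS | VC [19, 59]
  [8] addr=0xf6 blk=61 s=5: MISS | VC [19, 59]
  [9] addr=0x20 blk=8 s=0: MISS | VC [19, 59, 16]
  [10] addr=0x40 blk=16 s=0: VC-HIT | VC [19, 59, 8]
  [11] addr=0x22 blk=8 s=0: VC-HIT | VC [19, 59, 16]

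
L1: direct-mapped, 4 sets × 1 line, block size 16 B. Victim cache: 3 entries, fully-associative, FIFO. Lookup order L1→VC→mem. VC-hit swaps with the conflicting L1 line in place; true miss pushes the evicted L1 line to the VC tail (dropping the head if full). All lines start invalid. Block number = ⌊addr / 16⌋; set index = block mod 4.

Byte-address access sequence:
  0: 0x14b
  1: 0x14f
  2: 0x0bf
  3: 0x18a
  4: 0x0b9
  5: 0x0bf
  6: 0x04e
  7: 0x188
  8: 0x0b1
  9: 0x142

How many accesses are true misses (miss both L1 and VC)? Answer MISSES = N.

MISSES = 4

  [0] addr=0x14b blk=20 s=0: MISS | VC []
  [1] addr=0x14f blk=20 s=0: L1-HIT | VC []
  [2] addr=0xbf blk=11 s=3: MISS | VC []
  [3] addr=0x18a blk=24 s=0: MISS | VC [20]
  [4] addr=0xb9 blk=11 s=3: L1-HIT | VC [20]
  [5] addr=0xbf blk=11 s=3: L1-HIT | VC [20]
  [6] addr=0x4e blk=4 s=0: MISS | VC [20, 24]
  [7] addr=0x188 blk=24 s=0: VC-HIT | VC [20, 4]
  [8] addr=0xb1 blk=11 s=3: L1-HIT | VC [20, 4]
  [9] addr=0x142 blk=20 s=0: VC-HIT | VC [24, 4]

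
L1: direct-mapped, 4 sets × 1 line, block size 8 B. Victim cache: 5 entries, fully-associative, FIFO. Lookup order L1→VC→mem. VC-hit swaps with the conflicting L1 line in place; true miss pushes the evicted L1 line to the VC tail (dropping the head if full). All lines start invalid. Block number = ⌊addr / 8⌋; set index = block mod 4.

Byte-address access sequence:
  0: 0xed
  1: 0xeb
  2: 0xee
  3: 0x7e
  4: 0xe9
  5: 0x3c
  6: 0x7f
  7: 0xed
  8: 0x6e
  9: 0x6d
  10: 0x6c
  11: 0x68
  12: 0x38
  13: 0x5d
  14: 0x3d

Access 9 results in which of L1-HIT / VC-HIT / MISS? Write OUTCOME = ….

0: 0xed (blk 29, set 1) → MISS  vc=[]
1: 0xeb (blk 29, set 1) → L1-HIT  vc=[]
2: 0xee (blk 29, set 1) → L1-HIT  vc=[]
3: 0x7e (blk 15, set 3) → MISS  vc=[]
4: 0xe9 (blk 29, set 1) → L1-HIT  vc=[]
5: 0x3c (blk 7, set 3) → MISS  vc=[15]
6: 0x7f (blk 15, set 3) → VC-HIT  vc=[7]
7: 0xed (blk 29, set 1) → L1-HIT  vc=[7]
8: 0x6e (blk 13, set 1) → MISS  vc=[7, 29]
9: 0x6d (blk 13, set 1) → L1-HIT  vc=[7, 29]
10: 0x6c (blk 13, set 1) → L1-HIT  vc=[7, 29]
11: 0x68 (blk 13, set 1) → L1-HIT  vc=[7, 29]
12: 0x38 (blk 7, set 3) → VC-HIT  vc=[15, 29]
13: 0x5d (blk 11, set 3) → MISS  vc=[15, 29, 7]
14: 0x3d (blk 7, set 3) → VC-HIT  vc=[15, 29, 11]

OUTCOME = L1-HIT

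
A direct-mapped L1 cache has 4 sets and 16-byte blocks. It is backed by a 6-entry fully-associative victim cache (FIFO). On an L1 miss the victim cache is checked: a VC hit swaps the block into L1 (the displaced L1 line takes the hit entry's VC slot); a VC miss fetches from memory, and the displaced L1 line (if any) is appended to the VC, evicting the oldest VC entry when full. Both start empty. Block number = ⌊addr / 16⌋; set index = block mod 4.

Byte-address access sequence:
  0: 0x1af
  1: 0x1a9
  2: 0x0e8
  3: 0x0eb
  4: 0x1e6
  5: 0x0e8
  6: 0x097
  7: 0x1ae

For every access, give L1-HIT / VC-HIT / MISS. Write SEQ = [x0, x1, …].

SEQ = [MISS, L1-HIT, MISS, L1-HIT, MISS, VC-HIT, MISS, VC-HIT]

#0 0x1af→b26/s2 MISS; vc=[]
#1 0x1a9→b26/s2 L1-HIT; vc=[]
#2 0xe8→b14/s2 MISS; vc=[26]
#3 0xeb→b14/s2 L1-HIT; vc=[26]
#4 0x1e6→b30/s2 MISS; vc=[26,14]
#5 0xe8→b14/s2 VC-HIT; vc=[26,30]
#6 0x97→b9/s1 MISS; vc=[26,30]
#7 0x1ae→b26/s2 VC-HIT; vc=[14,30]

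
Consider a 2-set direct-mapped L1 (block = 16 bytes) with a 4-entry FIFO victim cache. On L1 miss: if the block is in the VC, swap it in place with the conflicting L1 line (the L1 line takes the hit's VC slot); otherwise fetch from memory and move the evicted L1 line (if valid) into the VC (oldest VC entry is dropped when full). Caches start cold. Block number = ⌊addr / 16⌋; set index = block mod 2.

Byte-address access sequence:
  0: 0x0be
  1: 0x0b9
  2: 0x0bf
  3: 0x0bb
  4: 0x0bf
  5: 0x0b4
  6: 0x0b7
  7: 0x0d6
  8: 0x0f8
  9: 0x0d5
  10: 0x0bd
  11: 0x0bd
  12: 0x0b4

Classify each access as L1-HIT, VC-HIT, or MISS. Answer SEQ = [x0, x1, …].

  [0] addr=0xbe blk=11 s=1: MISS | VC []
  [1] addr=0xb9 blk=11 s=1: L1-HIT | VC []
  [2] addr=0xbf blk=11 s=1: L1-HIT | VC []
  [3] addr=0xbb blk=11 s=1: L1-HIT | VC []
  [4] addr=0xbf blk=11 s=1: L1-HIT | VC []
  [5] addr=0xb4 blk=11 s=1: L1-HIT | VC []
  [6] addr=0xb7 blk=11 s=1: L1-HIT | VC []
  [7] addr=0xd6 blk=13 s=1: MISS | VC [11]
  [8] addr=0xf8 blk=15 s=1: MISS | VC [11, 13]
  [9] addr=0xd5 blk=13 s=1: VC-HIT | VC [11, 15]
  [10] addr=0xbd blk=11 s=1: VC-HIT | VC [13, 15]
  [11] addr=0xbd blk=11 s=1: L1-HIT | VC [13, 15]
  [12] addr=0xb4 blk=11 s=1: L1-HIT | VC [13, 15]

SEQ = [MISS, L1-HIT, L1-HIT, L1-HIT, L1-HIT, L1-HIT, L1-HIT, MISS, MISS, VC-HIT, VC-HIT, L1-HIT, L1-HIT]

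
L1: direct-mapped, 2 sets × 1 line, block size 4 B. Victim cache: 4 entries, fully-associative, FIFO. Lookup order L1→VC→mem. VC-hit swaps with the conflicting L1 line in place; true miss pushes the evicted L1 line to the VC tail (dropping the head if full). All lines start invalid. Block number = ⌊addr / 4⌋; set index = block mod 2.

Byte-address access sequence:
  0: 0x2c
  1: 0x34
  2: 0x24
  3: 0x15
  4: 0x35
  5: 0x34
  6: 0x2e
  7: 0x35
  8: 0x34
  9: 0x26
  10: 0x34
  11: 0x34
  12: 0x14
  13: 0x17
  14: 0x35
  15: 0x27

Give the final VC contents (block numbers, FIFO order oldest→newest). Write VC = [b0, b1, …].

#0 0x2c→b11/s1 MISS; vc=[]
#1 0x34→b13/s1 MISS; vc=[11]
#2 0x24→b9/s1 MISS; vc=[11,13]
#3 0x15→b5/s1 MISS; vc=[11,13,9]
#4 0x35→b13/s1 VC-HIT; vc=[11,5,9]
#5 0x34→b13/s1 L1-HIT; vc=[11,5,9]
#6 0x2e→b11/s1 VC-HIT; vc=[13,5,9]
#7 0x35→b13/s1 VC-HIT; vc=[11,5,9]
#8 0x34→b13/s1 L1-HIT; vc=[11,5,9]
#9 0x26→b9/s1 VC-HIT; vc=[11,5,13]
#10 0x34→b13/s1 VC-HIT; vc=[11,5,9]
#11 0x34→b13/s1 L1-HIT; vc=[11,5,9]
#12 0x14→b5/s1 VC-HIT; vc=[11,13,9]
#13 0x17→b5/s1 L1-HIT; vc=[11,13,9]
#14 0x35→b13/s1 VC-HIT; vc=[11,5,9]
#15 0x27→b9/s1 VC-HIT; vc=[11,5,13]

VC = [11, 5, 13]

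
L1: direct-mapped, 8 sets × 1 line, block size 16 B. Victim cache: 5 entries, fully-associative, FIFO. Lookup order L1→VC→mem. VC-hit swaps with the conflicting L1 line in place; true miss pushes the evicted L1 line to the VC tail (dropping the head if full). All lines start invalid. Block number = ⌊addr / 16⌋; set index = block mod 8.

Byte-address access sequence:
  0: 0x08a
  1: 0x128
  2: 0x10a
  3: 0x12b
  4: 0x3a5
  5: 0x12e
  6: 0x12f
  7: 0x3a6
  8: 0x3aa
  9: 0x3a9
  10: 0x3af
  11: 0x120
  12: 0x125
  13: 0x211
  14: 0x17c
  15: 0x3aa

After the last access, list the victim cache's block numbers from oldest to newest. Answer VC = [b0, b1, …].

#0 0x8a→b8/s0 MISS; vc=[]
#1 0x128→b18/s2 MISS; vc=[]
#2 0x10a→b16/s0 MISS; vc=[8]
#3 0x12b→b18/s2 L1-HIT; vc=[8]
#4 0x3a5→b58/s2 MISS; vc=[8,18]
#5 0x12e→b18/s2 VC-HIT; vc=[8,58]
#6 0x12f→b18/s2 L1-HIT; vc=[8,58]
#7 0x3a6→b58/s2 VC-HIT; vc=[8,18]
#8 0x3aa→b58/s2 L1-HIT; vc=[8,18]
#9 0x3a9→b58/s2 L1-HIT; vc=[8,18]
#10 0x3af→b58/s2 L1-HIT; vc=[8,18]
#11 0x120→b18/s2 VC-HIT; vc=[8,58]
#12 0x125→b18/s2 L1-HIT; vc=[8,58]
#13 0x211→b33/s1 MISS; vc=[8,58]
#14 0x17c→b23/s7 MISS; vc=[8,58]
#15 0x3aa→b58/s2 VC-HIT; vc=[8,18]

VC = [8, 18]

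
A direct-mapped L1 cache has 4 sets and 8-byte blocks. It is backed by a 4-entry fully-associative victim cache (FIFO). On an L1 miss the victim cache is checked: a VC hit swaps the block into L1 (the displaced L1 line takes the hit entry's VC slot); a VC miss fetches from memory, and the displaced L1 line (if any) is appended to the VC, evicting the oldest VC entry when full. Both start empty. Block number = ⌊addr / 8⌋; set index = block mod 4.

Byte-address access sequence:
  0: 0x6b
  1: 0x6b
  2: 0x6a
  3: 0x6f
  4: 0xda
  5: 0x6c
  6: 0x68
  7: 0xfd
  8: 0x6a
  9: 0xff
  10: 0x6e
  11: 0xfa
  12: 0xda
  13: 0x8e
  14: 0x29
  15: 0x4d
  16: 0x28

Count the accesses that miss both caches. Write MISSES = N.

  [0] addr=0x6b blk=13 s=1: MISS | VC []
  [1] addr=0x6b blk=13 s=1: L1-HIT | VC []
  [2] addr=0x6a blk=13 s=1: L1-HIT | VC []
  [3] addr=0x6f blk=13 s=1: L1-HIT | VC []
  [4] addr=0xda blk=27 s=3: MISS | VC []
  [5] addr=0x6c blk=13 s=1: L1-HIT | VC []
  [6] addr=0x68 blk=13 s=1: L1-HIT | VC []
  [7] addr=0xfd blk=31 s=3: MISS | VC [27]
  [8] addr=0x6a blk=13 s=1: L1-HIT | VC [27]
  [9] addr=0xff blk=31 s=3: L1-HIT | VC [27]
  [10] addr=0x6e blk=13 s=1: L1-HIT | VC [27]
  [11] addr=0xfa blk=31 s=3: L1-HIT | VC [27]
  [12] addr=0xda blk=27 s=3: VC-HIT | VC [31]
  [13] addr=0x8e blk=17 s=1: MISS | VC [31, 13]
  [14] addr=0x29 blk=5 s=1: MISS | VC [31, 13, 17]
  [15] addr=0x4d blk=9 s=1: MISS | VC [31, 13, 17, 5]
  [16] addr=0x28 blk=5 s=1: VC-HIT | VC [31, 13, 17, 9]

MISSES = 6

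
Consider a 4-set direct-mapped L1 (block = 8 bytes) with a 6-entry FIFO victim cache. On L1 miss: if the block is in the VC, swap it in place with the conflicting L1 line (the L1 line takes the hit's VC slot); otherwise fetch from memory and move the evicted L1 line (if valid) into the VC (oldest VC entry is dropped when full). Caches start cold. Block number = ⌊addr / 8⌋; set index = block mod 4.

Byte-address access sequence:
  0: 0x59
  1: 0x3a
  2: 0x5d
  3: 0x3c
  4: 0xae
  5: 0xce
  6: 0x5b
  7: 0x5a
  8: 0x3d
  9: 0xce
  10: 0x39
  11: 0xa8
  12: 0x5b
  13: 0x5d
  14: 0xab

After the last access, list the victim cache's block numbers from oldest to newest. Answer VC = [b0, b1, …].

#0 0x59→b11/s3 MISS; vc=[]
#1 0x3a→b7/s3 MISS; vc=[11]
#2 0x5d→b11/s3 VC-HIT; vc=[7]
#3 0x3c→b7/s3 VC-HIT; vc=[11]
#4 0xae→b21/s1 MISS; vc=[11]
#5 0xce→b25/s1 MISS; vc=[11,21]
#6 0x5b→b11/s3 VC-HIT; vc=[7,21]
#7 0x5a→b11/s3 L1-HIT; vc=[7,21]
#8 0x3d→b7/s3 VC-HIT; vc=[11,21]
#9 0xce→b25/s1 L1-HIT; vc=[11,21]
#10 0x39→b7/s3 L1-HIT; vc=[11,21]
#11 0xa8→b21/s1 VC-HIT; vc=[11,25]
#12 0x5b→b11/s3 VC-HIT; vc=[7,25]
#13 0x5d→b11/s3 L1-HIT; vc=[7,25]
#14 0xab→b21/s1 L1-HIT; vc=[7,25]

VC = [7, 25]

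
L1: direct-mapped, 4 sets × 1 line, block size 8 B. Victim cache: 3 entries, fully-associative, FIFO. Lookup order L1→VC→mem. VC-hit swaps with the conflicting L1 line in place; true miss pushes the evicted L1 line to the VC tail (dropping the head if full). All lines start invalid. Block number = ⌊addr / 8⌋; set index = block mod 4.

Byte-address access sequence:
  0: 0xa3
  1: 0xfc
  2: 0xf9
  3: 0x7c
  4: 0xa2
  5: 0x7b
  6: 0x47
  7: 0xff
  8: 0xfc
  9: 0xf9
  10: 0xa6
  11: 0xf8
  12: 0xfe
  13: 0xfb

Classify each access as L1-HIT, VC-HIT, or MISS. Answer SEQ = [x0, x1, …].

SEQ = [MISS, MISS, L1-HIT, MISS, L1-HIT, L1-HIT, MISS, VC-HIT, L1-HIT, L1-HIT, VC-HIT, L1-HIT, L1-HIT, L1-HIT]

  [0] addr=0xa3 blk=20 s=0: MISS | VC []
  [1] addr=0xfc blk=31 s=3: MISS | VC []
  [2] addr=0xf9 blk=31 s=3: L1-HIT | VC []
  [3] addr=0x7c blk=15 s=3: MISS | VC [31]
  [4] addr=0xa2 blk=20 s=0: L1-HIT | VC [31]
  [5] addr=0x7b blk=15 s=3: L1-HIT | VC [31]
  [6] addr=0x47 blk=8 s=0: MISS | VC [31, 20]
  [7] addr=0xff blk=31 s=3: VC-HIT | VC [15, 20]
  [8] addr=0xfc blk=31 s=3: L1-HIT | VC [15, 20]
  [9] addr=0xf9 blk=31 s=3: L1-HIT | VC [15, 20]
  [10] addr=0xa6 blk=20 s=0: VC-HIT | VC [15, 8]
  [11] addr=0xf8 blk=31 s=3: L1-HIT | VC [15, 8]
  [12] addr=0xfe blk=31 s=3: L1-HIT | VC [15, 8]
  [13] addr=0xfb blk=31 s=3: L1-HIT | VC [15, 8]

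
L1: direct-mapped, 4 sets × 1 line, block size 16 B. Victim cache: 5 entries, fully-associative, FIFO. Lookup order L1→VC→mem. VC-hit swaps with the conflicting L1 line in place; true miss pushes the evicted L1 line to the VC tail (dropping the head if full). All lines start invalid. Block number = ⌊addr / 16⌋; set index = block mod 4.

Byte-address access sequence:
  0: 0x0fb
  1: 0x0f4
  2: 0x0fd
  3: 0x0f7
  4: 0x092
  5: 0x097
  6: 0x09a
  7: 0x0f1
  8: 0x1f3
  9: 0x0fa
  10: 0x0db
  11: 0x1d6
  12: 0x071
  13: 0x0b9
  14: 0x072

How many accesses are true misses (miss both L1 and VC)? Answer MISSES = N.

MISSES = 7

#0 0xfb→b15/s3 MISS; vc=[]
#1 0xf4→b15/s3 L1-HIT; vc=[]
#2 0xfd→b15/s3 L1-HIT; vc=[]
#3 0xf7→b15/s3 L1-HIT; vc=[]
#4 0x92→b9/s1 MISS; vc=[]
#5 0x97→b9/s1 L1-HIT; vc=[]
#6 0x9a→b9/s1 L1-HIT; vc=[]
#7 0xf1→b15/s3 L1-HIT; vc=[]
#8 0x1f3→b31/s3 MISS; vc=[15]
#9 0xfa→b15/s3 VC-HIT; vc=[31]
#10 0xdb→b13/s1 MISS; vc=[31,9]
#11 0x1d6→b29/s1 MISS; vc=[31,9,13]
#12 0x71→b7/s3 MISS; vc=[31,9,13,15]
#13 0xb9→b11/s3 MISS; vc=[31,9,13,15,7]
#14 0x72→b7/s3 VC-HIT; vc=[31,9,13,15,11]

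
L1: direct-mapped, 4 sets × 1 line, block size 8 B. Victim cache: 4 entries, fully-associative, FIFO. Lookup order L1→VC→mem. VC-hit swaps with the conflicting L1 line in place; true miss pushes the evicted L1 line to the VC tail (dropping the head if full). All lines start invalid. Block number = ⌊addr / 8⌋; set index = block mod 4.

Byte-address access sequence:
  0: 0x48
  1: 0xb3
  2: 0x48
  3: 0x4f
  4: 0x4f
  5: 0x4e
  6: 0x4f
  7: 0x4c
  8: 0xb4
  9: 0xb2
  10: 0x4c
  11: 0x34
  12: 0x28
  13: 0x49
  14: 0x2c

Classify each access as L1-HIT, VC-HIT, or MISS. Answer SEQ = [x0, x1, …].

SEQ = [MISS, MISS, L1-HIT, L1-HIT, L1-HIT, L1-HIT, L1-HIT, L1-HIT, L1-HIT, L1-HIT, L1-HIT, MISS, MISS, VC-HIT, VC-HIT]

#0 0x48→b9/s1 MISS; vc=[]
#1 0xb3→b22/s2 MISS; vc=[]
#2 0x48→b9/s1 L1-HIT; vc=[]
#3 0x4f→b9/s1 L1-HIT; vc=[]
#4 0x4f→b9/s1 L1-HIT; vc=[]
#5 0x4e→b9/s1 L1-HIT; vc=[]
#6 0x4f→b9/s1 L1-HIT; vc=[]
#7 0x4c→b9/s1 L1-HIT; vc=[]
#8 0xb4→b22/s2 L1-HIT; vc=[]
#9 0xb2→b22/s2 L1-HIT; vc=[]
#10 0x4c→b9/s1 L1-HIT; vc=[]
#11 0x34→b6/s2 MISS; vc=[22]
#12 0x28→b5/s1 MISS; vc=[22,9]
#13 0x49→b9/s1 VC-HIT; vc=[22,5]
#14 0x2c→b5/s1 VC-HIT; vc=[22,9]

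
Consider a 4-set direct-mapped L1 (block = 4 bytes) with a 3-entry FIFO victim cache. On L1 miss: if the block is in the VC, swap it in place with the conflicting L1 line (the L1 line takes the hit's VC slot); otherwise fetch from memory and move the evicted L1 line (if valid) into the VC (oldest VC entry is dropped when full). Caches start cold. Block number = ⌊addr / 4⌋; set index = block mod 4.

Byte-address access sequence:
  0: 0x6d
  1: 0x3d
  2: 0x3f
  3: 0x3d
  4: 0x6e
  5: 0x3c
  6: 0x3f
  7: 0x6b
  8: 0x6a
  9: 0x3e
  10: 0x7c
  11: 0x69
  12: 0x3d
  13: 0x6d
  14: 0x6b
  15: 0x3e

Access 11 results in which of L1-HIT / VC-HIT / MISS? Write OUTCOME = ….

0: 0x6d (blk 27, set 3) → MISS  vc=[]
1: 0x3d (blk 15, set 3) → MISS  vc=[27]
2: 0x3f (blk 15, set 3) → L1-HIT  vc=[27]
3: 0x3d (blk 15, set 3) → L1-HIT  vc=[27]
4: 0x6e (blk 27, set 3) → VC-HIT  vc=[15]
5: 0x3c (blk 15, set 3) → VC-HIT  vc=[27]
6: 0x3f (blk 15, set 3) → L1-HIT  vc=[27]
7: 0x6b (blk 26, set 2) → MISS  vc=[27]
8: 0x6a (blk 26, set 2) → L1-HIT  vc=[27]
9: 0x3e (blk 15, set 3) → L1-HIT  vc=[27]
10: 0x7c (blk 31, set 3) → MISS  vc=[27, 15]
11: 0x69 (blk 26, set 2) → L1-HIT  vc=[27, 15]
12: 0x3d (blk 15, set 3) → VC-HIT  vc=[27, 31]
13: 0x6d (blk 27, set 3) → VC-HIT  vc=[15, 31]
14: 0x6b (blk 26, set 2) → L1-HIT  vc=[15, 31]
15: 0x3e (blk 15, set 3) → VC-HIT  vc=[27, 31]

OUTCOME = L1-HIT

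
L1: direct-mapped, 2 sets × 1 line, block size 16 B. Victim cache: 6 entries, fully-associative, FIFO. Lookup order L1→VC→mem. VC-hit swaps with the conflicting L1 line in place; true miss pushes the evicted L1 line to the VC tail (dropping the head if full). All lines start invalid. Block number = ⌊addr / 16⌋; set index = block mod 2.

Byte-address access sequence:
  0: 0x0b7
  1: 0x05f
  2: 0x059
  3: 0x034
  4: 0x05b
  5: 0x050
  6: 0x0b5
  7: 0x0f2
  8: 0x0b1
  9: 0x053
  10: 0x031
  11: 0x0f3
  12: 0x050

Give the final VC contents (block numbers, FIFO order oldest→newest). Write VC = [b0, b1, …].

VC = [11, 15, 3]

#0 0xb7→b11/s1 MISS; vc=[]
#1 0x5f→b5/s1 MISS; vc=[11]
#2 0x59→b5/s1 L1-HIT; vc=[11]
#3 0x34→b3/s1 MISS; vc=[11,5]
#4 0x5b→b5/s1 VC-HIT; vc=[11,3]
#5 0x50→b5/s1 L1-HIT; vc=[11,3]
#6 0xb5→b11/s1 VC-HIT; vc=[5,3]
#7 0xf2→b15/s1 MISS; vc=[5,3,11]
#8 0xb1→b11/s1 VC-HIT; vc=[5,3,15]
#9 0x53→b5/s1 VC-HIT; vc=[11,3,15]
#10 0x31→b3/s1 VC-HIT; vc=[11,5,15]
#11 0xf3→b15/s1 VC-HIT; vc=[11,5,3]
#12 0x50→b5/s1 VC-HIT; vc=[11,15,3]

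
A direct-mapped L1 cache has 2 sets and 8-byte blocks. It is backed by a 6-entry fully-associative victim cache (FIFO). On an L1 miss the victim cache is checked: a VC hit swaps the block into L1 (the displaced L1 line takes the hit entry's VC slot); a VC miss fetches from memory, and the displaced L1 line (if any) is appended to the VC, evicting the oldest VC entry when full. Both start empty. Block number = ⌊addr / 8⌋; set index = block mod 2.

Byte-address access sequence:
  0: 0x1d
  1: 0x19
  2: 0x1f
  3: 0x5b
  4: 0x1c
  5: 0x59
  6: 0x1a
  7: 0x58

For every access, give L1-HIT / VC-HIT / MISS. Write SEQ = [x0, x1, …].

SEQ = [MISS, L1-HIT, L1-HIT, MISS, VC-HIT, VC-HIT, VC-HIT, VC-HIT]

0: 0x1d (blk 3, set 1) → MISS  vc=[]
1: 0x19 (blk 3, set 1) → L1-HIT  vc=[]
2: 0x1f (blk 3, set 1) → L1-HIT  vc=[]
3: 0x5b (blk 11, set 1) → MISS  vc=[3]
4: 0x1c (blk 3, set 1) → VC-HIT  vc=[11]
5: 0x59 (blk 11, set 1) → VC-HIT  vc=[3]
6: 0x1a (blk 3, set 1) → VC-HIT  vc=[11]
7: 0x58 (blk 11, set 1) → VC-HIT  vc=[3]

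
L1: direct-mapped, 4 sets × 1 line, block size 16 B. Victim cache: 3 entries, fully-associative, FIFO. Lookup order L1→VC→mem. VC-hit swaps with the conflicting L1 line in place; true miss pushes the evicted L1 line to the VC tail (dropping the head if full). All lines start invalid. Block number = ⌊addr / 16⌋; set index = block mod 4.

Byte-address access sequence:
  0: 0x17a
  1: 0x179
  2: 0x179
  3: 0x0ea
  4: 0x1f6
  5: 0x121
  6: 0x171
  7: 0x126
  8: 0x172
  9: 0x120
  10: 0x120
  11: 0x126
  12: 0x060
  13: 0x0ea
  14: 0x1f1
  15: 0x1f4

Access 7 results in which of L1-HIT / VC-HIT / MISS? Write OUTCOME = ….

OUTCOME = L1-HIT

#0 0x17a→b23/s3 MISS; vc=[]
#1 0x179→b23/s3 L1-HIT; vc=[]
#2 0x179→b23/s3 L1-HIT; vc=[]
#3 0xea→b14/s2 MISS; vc=[]
#4 0x1f6→b31/s3 MISS; vc=[23]
#5 0x121→b18/s2 MISS; vc=[23,14]
#6 0x171→b23/s3 VC-HIT; vc=[31,14]
#7 0x126→b18/s2 L1-HIT; vc=[31,14]
#8 0x172→b23/s3 L1-HIT; vc=[31,14]
#9 0x120→b18/s2 L1-HIT; vc=[31,14]
#10 0x120→b18/s2 L1-HIT; vc=[31,14]
#11 0x126→b18/s2 L1-HIT; vc=[31,14]
#12 0x60→b6/s2 MISS; vc=[31,14,18]
#13 0xea→b14/s2 VC-HIT; vc=[31,6,18]
#14 0x1f1→b31/s3 VC-HIT; vc=[23,6,18]
#15 0x1f4→b31/s3 L1-HIT; vc=[23,6,18]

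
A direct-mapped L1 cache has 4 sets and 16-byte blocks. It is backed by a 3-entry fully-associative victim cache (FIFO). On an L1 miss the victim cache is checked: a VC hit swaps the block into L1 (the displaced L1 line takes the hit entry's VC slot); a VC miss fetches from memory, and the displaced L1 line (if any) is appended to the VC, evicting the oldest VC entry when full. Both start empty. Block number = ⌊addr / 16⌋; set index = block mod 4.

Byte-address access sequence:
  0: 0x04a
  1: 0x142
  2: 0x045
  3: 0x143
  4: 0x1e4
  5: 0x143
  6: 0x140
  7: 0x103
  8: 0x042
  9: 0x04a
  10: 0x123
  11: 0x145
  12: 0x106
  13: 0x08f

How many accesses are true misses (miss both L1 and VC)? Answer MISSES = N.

MISSES = 6

  [0] addr=0x4a blk=4 s=0: MISS | VC []
  [1] addr=0x142 blk=20 s=0: MISS | VC [4]
  [2] addr=0x45 blk=4 s=0: VC-HIT | VC [20]
  [3] addr=0x143 blk=20 s=0: VC-HIT | VC [4]
  [4] addr=0x1e4 blk=30 s=2: MISS | VC [4]
  [5] addr=0x143 blk=20 s=0: L1-HIT | VC [4]
  [6] addr=0x140 blk=20 s=0: L1-HIT | VC [4]
  [7] addr=0x103 blk=16 s=0: MISS | VC [4, 20]
  [8] addr=0x42 blk=4 s=0: VC-HIT | VC [16, 20]
  [9] addr=0x4a blk=4 s=0: L1-HIT | VC [16, 20]
  [10] addr=0x123 blk=18 s=2: MISS | VC [16, 20, 30]
  [11] addr=0x145 blk=20 s=0: VC-HIT | VC [16, 4, 30]
  [12] addr=0x106 blk=16 s=0: VC-HIT | VC [20, 4, 30]
  [13] addr=0x8f blk=8 s=0: MISS | VC [4, 30, 16]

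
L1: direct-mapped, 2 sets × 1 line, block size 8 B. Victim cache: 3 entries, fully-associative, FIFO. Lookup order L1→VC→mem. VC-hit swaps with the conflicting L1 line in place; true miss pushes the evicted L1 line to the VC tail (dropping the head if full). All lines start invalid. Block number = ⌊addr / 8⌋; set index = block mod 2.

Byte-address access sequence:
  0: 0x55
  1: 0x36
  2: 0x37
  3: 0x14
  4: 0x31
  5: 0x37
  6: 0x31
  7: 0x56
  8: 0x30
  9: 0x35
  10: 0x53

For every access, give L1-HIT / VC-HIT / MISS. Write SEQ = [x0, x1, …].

SEQ = [MISS, MISS, L1-HIT, MISS, VC-HIT, L1-HIT, L1-HIT, VC-HIT, VC-HIT, L1-HIT, VC-HIT]

0: 0x55 (blk 10, set 0) → MISS  vc=[]
1: 0x36 (blk 6, set 0) → MISS  vc=[10]
2: 0x37 (blk 6, set 0) → L1-HIT  vc=[10]
3: 0x14 (blk 2, set 0) → MISS  vc=[10, 6]
4: 0x31 (blk 6, set 0) → VC-HIT  vc=[10, 2]
5: 0x37 (blk 6, set 0) → L1-HIT  vc=[10, 2]
6: 0x31 (blk 6, set 0) → L1-HIT  vc=[10, 2]
7: 0x56 (blk 10, set 0) → VC-HIT  vc=[6, 2]
8: 0x30 (blk 6, set 0) → VC-HIT  vc=[10, 2]
9: 0x35 (blk 6, set 0) → L1-HIT  vc=[10, 2]
10: 0x53 (blk 10, set 0) → VC-HIT  vc=[6, 2]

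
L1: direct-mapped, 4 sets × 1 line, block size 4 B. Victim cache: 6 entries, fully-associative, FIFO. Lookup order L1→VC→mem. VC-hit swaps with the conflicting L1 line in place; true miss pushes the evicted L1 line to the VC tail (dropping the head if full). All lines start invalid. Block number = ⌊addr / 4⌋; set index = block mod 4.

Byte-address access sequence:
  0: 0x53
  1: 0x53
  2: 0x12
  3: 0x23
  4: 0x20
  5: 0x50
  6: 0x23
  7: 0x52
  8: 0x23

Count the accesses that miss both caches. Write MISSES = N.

MISSES = 3

0: 0x53 (blk 20, set 0) → MISS  vc=[]
1: 0x53 (blk 20, set 0) → L1-HIT  vc=[]
2: 0x12 (blk 4, set 0) → MISS  vc=[20]
3: 0x23 (blk 8, set 0) → MISS  vc=[20, 4]
4: 0x20 (blk 8, set 0) → L1-HIT  vc=[20, 4]
5: 0x50 (blk 20, set 0) → VC-HIT  vc=[8, 4]
6: 0x23 (blk 8, set 0) → VC-HIT  vc=[20, 4]
7: 0x52 (blk 20, set 0) → VC-HIT  vc=[8, 4]
8: 0x23 (blk 8, set 0) → VC-HIT  vc=[20, 4]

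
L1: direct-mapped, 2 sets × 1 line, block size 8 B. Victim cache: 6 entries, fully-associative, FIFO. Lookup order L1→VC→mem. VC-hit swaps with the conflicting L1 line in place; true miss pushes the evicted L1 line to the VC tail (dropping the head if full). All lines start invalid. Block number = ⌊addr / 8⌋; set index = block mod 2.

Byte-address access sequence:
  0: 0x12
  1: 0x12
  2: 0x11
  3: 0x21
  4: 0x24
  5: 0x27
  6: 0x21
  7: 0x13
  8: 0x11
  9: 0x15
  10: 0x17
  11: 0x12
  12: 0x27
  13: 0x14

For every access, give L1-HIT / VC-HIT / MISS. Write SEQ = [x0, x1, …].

0: 0x12 (blk 2, set 0) → MISS  vc=[]
1: 0x12 (blk 2, set 0) → L1-HIT  vc=[]
2: 0x11 (blk 2, set 0) → L1-HIT  vc=[]
3: 0x21 (blk 4, set 0) → MISS  vc=[2]
4: 0x24 (blk 4, set 0) → L1-HIT  vc=[2]
5: 0x27 (blk 4, set 0) → L1-HIT  vc=[2]
6: 0x21 (blk 4, set 0) → L1-HIT  vc=[2]
7: 0x13 (blk 2, set 0) → VC-HIT  vc=[4]
8: 0x11 (blk 2, set 0) → L1-HIT  vc=[4]
9: 0x15 (blk 2, set 0) → L1-HIT  vc=[4]
10: 0x17 (blk 2, set 0) → L1-HIT  vc=[4]
11: 0x12 (blk 2, set 0) → L1-HIT  vc=[4]
12: 0x27 (blk 4, set 0) → VC-HIT  vc=[2]
13: 0x14 (blk 2, set 0) → VC-HIT  vc=[4]

SEQ = [MISS, L1-HIT, L1-HIT, MISS, L1-HIT, L1-HIT, L1-HIT, VC-HIT, L1-HIT, L1-HIT, L1-HIT, L1-HIT, VC-HIT, VC-HIT]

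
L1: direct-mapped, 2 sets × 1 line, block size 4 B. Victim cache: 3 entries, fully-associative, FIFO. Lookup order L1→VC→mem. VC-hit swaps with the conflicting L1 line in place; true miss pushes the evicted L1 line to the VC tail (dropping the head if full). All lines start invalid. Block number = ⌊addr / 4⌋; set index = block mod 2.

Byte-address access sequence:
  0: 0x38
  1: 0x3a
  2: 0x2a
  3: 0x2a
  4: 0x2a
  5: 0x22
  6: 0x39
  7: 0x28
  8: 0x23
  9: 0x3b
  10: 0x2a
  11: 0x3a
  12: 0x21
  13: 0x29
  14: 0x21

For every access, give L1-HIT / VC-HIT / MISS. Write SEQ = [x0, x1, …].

#0 0x38→b14/s0 MISS; vc=[]
#1 0x3a→b14/s0 L1-HIT; vc=[]
#2 0x2a→b10/s0 MISS; vc=[14]
#3 0x2a→b10/s0 L1-HIT; vc=[14]
#4 0x2a→b10/s0 L1-HIT; vc=[14]
#5 0x22→b8/s0 MISS; vc=[14,10]
#6 0x39→b14/s0 VC-HIT; vc=[8,10]
#7 0x28→b10/s0 VC-HIT; vc=[8,14]
#8 0x23→b8/s0 VC-HIT; vc=[10,14]
#9 0x3b→b14/s0 VC-HIT; vc=[10,8]
#10 0x2a→b10/s0 VC-HIT; vc=[14,8]
#11 0x3a→b14/s0 VC-HIT; vc=[10,8]
#12 0x21→b8/s0 VC-HIT; vc=[10,14]
#13 0x29→b10/s0 VC-HIT; vc=[8,14]
#14 0x21→b8/s0 VC-HIT; vc=[10,14]

SEQ = [MISS, L1-HIT, MISS, L1-HIT, L1-HIT, MISS, VC-HIT, VC-HIT, VC-HIT, VC-HIT, VC-HIT, VC-HIT, VC-HIT, VC-HIT, VC-HIT]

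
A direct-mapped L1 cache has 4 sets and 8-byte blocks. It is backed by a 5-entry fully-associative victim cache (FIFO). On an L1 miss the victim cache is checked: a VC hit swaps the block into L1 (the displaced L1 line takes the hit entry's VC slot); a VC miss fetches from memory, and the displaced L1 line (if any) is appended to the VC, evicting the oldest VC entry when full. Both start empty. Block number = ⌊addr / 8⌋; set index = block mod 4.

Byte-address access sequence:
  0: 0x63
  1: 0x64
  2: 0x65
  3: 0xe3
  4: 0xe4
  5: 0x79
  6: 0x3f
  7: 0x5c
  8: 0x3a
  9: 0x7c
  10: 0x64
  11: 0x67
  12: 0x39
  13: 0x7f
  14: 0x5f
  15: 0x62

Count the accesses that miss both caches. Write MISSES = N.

  [0] addr=0x63 blk=12 s=0: MISS | VC []
  [1] addr=0x64 blk=12 s=0: L1-HIT | VC []
  [2] addr=0x65 blk=12 s=0: L1-HIT | VC []
  [3] addr=0xe3 blk=28 s=0: MISS | VC [12]
  [4] addr=0xe4 blk=28 s=0: L1-HIT | VC [12]
  [5] addr=0x79 blk=15 s=3: MISS | VC [12]
  [6] addr=0x3f blk=7 s=3: MISS | VC [12, 15]
  [7] addr=0x5c blk=11 s=3: MISS | VC [12, 15, 7]
  [8] addr=0x3a blk=7 s=3: VC-HIT | VC [12, 15, 11]
  [9] addr=0x7c blk=15 s=3: VC-HIT | VC [12, 7, 11]
  [10] addr=0x64 blk=12 s=0: VC-HIT | VC [28, 7, 11]
  [11] addr=0x67 blk=12 s=0: L1-HIT | VC [28, 7, 11]
  [12] addr=0x39 blk=7 s=3: VC-HIT | VC [28, 15, 11]
  [13] addr=0x7f blk=15 s=3: VC-HIT | VC [28, 7, 11]
  [14] addr=0x5f blk=11 s=3: VC-HIT | VC [28, 7, 15]
  [15] addr=0x62 blk=12 s=0: L1-HIT | VC [28, 7, 15]

MISSES = 5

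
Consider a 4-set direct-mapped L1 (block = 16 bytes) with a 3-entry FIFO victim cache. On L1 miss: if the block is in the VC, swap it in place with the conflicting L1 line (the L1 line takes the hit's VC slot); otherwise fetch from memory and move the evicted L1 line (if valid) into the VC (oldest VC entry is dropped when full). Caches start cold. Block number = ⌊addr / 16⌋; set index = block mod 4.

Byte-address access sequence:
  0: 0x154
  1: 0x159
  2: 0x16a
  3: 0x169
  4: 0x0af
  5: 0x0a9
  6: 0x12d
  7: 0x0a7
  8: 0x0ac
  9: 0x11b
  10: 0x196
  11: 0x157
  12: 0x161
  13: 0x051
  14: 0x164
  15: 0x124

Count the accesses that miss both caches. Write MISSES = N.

#0 0x154→b21/s1 MISS; vc=[]
#1 0x159→b21/s1 L1-HIT; vc=[]
#2 0x16a→b22/s2 MISS; vc=[]
#3 0x169→b22/s2 L1-HIT; vc=[]
#4 0xaf→b10/s2 MISS; vc=[22]
#5 0xa9→b10/s2 L1-HIT; vc=[22]
#6 0x12d→b18/s2 MISS; vc=[22,10]
#7 0xa7→b10/s2 VC-HIT; vc=[22,18]
#8 0xac→b10/s2 L1-HIT; vc=[22,18]
#9 0x11b→b17/s1 MISS; vc=[22,18,21]
#10 0x196→b25/s1 MISS; vc=[18,21,17]
#11 0x157→b21/s1 VC-HIT; vc=[18,25,17]
#12 0x161→b22/s2 MISS; vc=[25,17,10]
#13 0x51→b5/s1 MISS; vc=[17,10,21]
#14 0x164→b22/s2 L1-HIT; vc=[17,10,21]
#15 0x124→b18/s2 MISS; vc=[10,21,22]

MISSES = 9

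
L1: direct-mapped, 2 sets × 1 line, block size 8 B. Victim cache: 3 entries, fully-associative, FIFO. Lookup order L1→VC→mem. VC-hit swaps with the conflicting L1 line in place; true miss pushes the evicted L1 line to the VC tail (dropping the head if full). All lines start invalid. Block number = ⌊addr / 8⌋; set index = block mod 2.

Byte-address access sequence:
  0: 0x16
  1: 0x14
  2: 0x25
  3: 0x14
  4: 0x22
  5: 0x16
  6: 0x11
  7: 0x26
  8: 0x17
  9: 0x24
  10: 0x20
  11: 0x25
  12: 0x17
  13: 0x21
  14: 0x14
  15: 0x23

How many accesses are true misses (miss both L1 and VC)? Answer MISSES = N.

  [0] addr=0x16 blk=2 s=0: MISS | VC []
  [1] addr=0x14 blk=2 s=0: L1-HIT | VC []
  [2] addr=0x25 blk=4 s=0: MISS | VC [2]
  [3] addr=0x14 blk=2 s=0: VC-HIT | VC [4]
  [4] addr=0x22 blk=4 s=0: VC-HIT | VC [2]
  [5] addr=0x16 blk=2 s=0: VC-HIT | VC [4]
  [6] addr=0x11 blk=2 s=0: L1-HIT | VC [4]
  [7] addr=0x26 blk=4 s=0: VC-HIT | VC [2]
  [8] addr=0x17 blk=2 s=0: VC-HIT | VC [4]
  [9] addr=0x24 blk=4 s=0: VC-HIT | VC [2]
  [10] addr=0x20 blk=4 s=0: L1-HIT | VC [2]
  [11] addr=0x25 blk=4 s=0: L1-HIT | VC [2]
  [12] addr=0x17 blk=2 s=0: VC-HIT | VC [4]
  [13] addr=0x21 blk=4 s=0: VC-HIT | VC [2]
  [14] addr=0x14 blk=2 s=0: VC-HIT | VC [4]
  [15] addr=0x23 blk=4 s=0: VC-HIT | VC [2]

MISSES = 2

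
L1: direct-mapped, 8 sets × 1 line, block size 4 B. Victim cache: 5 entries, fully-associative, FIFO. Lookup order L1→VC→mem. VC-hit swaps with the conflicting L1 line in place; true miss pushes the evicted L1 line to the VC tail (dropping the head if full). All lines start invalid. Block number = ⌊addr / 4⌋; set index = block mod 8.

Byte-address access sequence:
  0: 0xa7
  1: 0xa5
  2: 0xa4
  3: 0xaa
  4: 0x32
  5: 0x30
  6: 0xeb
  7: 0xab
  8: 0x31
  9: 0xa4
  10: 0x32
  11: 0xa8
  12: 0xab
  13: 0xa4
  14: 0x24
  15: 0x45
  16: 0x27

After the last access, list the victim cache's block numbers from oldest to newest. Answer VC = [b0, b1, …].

VC = [58, 41, 17]

#0 0xa7→b41/s1 MISS; vc=[]
#1 0xa5→b41/s1 L1-HIT; vc=[]
#2 0xa4→b41/s1 L1-HIT; vc=[]
#3 0xaa→b42/s2 MISS; vc=[]
#4 0x32→b12/s4 MISS; vc=[]
#5 0x30→b12/s4 L1-HIT; vc=[]
#6 0xeb→b58/s2 MISS; vc=[42]
#7 0xab→b42/s2 VC-HIT; vc=[58]
#8 0x31→b12/s4 L1-HIT; vc=[58]
#9 0xa4→b41/s1 L1-HIT; vc=[58]
#10 0x32→b12/s4 L1-HIT; vc=[58]
#11 0xa8→b42/s2 L1-HIT; vc=[58]
#12 0xab→b42/s2 L1-HIT; vc=[58]
#13 0xa4→b41/s1 L1-HIT; vc=[58]
#14 0x24→b9/s1 MISS; vc=[58,41]
#15 0x45→b17/s1 MISS; vc=[58,41,9]
#16 0x27→b9/s1 VC-HIT; vc=[58,41,17]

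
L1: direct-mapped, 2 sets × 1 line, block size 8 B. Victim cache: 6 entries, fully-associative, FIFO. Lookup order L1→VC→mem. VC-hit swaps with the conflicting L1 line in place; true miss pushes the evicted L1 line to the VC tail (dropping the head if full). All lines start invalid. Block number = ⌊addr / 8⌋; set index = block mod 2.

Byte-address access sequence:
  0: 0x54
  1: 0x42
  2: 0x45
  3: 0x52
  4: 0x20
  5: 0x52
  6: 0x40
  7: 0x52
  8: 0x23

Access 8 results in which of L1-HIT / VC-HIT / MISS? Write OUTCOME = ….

#0 0x54→b10/s0 MISS; vc=[]
#1 0x42→b8/s0 MISS; vc=[10]
#2 0x45→b8/s0 L1-HIT; vc=[10]
#3 0x52→b10/s0 VC-HIT; vc=[8]
#4 0x20→b4/s0 MISS; vc=[8,10]
#5 0x52→b10/s0 VC-HIT; vc=[8,4]
#6 0x40→b8/s0 VC-HIT; vc=[10,4]
#7 0x52→b10/s0 VC-HIT; vc=[8,4]
#8 0x23→b4/s0 VC-HIT; vc=[8,10]

OUTCOME = VC-HIT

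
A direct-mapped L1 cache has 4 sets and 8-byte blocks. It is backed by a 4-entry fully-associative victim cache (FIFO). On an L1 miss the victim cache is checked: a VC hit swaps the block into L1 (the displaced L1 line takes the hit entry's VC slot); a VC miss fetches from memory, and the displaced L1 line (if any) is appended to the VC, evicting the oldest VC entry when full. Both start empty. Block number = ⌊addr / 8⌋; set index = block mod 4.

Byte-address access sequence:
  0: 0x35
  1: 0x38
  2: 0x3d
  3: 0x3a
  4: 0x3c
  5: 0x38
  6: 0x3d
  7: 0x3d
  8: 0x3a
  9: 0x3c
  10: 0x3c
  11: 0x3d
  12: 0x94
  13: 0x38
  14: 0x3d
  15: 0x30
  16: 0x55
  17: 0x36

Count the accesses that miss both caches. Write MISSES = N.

  [0] addr=0x35 blk=6 s=2: MISS | VC []
  [1] addr=0x38 blk=7 s=3: MISS | VC []
  [2] addr=0x3d blk=7 s=3: L1-HIT | VC []
  [3] addr=0x3a blk=7 s=3: L1-HIT | VC []
  [4] addr=0x3c blk=7 s=3: L1-HIT | VC []
  [5] addr=0x38 blk=7 s=3: L1-HIT | VC []
  [6] addr=0x3d blk=7 s=3: L1-HIT | VC []
  [7] addr=0x3d blk=7 s=3: L1-HIT | VC []
  [8] addr=0x3a blk=7 s=3: L1-HIT | VC []
  [9] addr=0x3c blk=7 s=3: L1-HIT | VC []
  [10] addr=0x3c blk=7 s=3: L1-HIT | VC []
  [11] addr=0x3d blk=7 s=3: L1-HIT | VC []
  [12] addr=0x94 blk=18 s=2: MISS | VC [6]
  [13] addr=0x38 blk=7 s=3: L1-HIT | VC [6]
  [14] addr=0x3d blk=7 s=3: L1-HIT | VC [6]
  [15] addr=0x30 blk=6 s=2: VC-HIT | VC [18]
  [16] addr=0x55 blk=10 s=2: MISS | VC [18, 6]
  [17] addr=0x36 blk=6 s=2: VC-HIT | VC [18, 10]

MISSES = 4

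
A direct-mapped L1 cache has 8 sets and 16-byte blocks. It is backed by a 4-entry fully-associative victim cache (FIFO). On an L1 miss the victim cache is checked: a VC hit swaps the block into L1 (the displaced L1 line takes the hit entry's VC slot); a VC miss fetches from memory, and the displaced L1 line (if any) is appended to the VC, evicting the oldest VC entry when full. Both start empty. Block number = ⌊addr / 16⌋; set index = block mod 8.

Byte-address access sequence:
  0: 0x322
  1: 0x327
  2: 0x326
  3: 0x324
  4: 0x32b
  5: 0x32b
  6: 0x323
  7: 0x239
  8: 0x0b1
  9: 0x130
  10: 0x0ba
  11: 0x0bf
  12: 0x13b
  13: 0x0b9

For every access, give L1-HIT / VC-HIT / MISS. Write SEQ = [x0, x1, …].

SEQ = [MISS, L1-HIT, L1-HIT, L1-HIT, L1-HIT, L1-HIT, L1-HIT, MISS, MISS, MISS, VC-HIT, L1-HIT, VC-HIT, VC-HIT]

0: 0x322 (blk 50, set 2) → MISS  vc=[]
1: 0x327 (blk 50, set 2) → L1-HIT  vc=[]
2: 0x326 (blk 50, set 2) → L1-HIT  vc=[]
3: 0x324 (blk 50, set 2) → L1-HIT  vc=[]
4: 0x32b (blk 50, set 2) → L1-HIT  vc=[]
5: 0x32b (blk 50, set 2) → L1-HIT  vc=[]
6: 0x323 (blk 50, set 2) → L1-HIT  vc=[]
7: 0x239 (blk 35, set 3) → MISS  vc=[]
8: 0xb1 (blk 11, set 3) → MISS  vc=[35]
9: 0x130 (blk 19, set 3) → MISS  vc=[35, 11]
10: 0xba (blk 11, set 3) → VC-HIT  vc=[35, 19]
11: 0xbf (blk 11, set 3) → L1-HIT  vc=[35, 19]
12: 0x13b (blk 19, set 3) → VC-HIT  vc=[35, 11]
13: 0xb9 (blk 11, set 3) → VC-HIT  vc=[35, 19]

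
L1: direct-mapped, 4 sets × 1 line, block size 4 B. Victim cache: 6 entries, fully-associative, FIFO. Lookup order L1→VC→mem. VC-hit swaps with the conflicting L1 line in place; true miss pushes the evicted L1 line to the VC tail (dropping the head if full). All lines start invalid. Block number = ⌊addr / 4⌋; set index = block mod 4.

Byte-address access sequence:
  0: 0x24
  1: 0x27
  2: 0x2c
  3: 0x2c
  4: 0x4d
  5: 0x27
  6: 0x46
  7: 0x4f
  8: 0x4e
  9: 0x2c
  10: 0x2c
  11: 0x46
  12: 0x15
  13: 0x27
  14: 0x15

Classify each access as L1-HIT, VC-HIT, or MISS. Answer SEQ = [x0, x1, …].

SEQ = [MISS, L1-HIT, MISS, L1-HIT, MISS, L1-HIT, MISS, L1-HIT, L1-HIT, VC-HIT, L1-HIT, L1-HIT, MISS, VC-HIT, VC-HIT]

#0 0x24→b9/s1 MISS; vc=[]
#1 0x27→b9/s1 L1-HIT; vc=[]
#2 0x2c→b11/s3 MISS; vc=[]
#3 0x2c→b11/s3 L1-HIT; vc=[]
#4 0x4d→b19/s3 MISS; vc=[11]
#5 0x27→b9/s1 L1-HIT; vc=[11]
#6 0x46→b17/s1 MISS; vc=[11,9]
#7 0x4f→b19/s3 L1-HIT; vc=[11,9]
#8 0x4e→b19/s3 L1-HIT; vc=[11,9]
#9 0x2c→b11/s3 VC-HIT; vc=[19,9]
#10 0x2c→b11/s3 L1-HIT; vc=[19,9]
#11 0x46→b17/s1 L1-HIT; vc=[19,9]
#12 0x15→b5/s1 MISS; vc=[19,9,17]
#13 0x27→b9/s1 VC-HIT; vc=[19,5,17]
#14 0x15→b5/s1 VC-HIT; vc=[19,9,17]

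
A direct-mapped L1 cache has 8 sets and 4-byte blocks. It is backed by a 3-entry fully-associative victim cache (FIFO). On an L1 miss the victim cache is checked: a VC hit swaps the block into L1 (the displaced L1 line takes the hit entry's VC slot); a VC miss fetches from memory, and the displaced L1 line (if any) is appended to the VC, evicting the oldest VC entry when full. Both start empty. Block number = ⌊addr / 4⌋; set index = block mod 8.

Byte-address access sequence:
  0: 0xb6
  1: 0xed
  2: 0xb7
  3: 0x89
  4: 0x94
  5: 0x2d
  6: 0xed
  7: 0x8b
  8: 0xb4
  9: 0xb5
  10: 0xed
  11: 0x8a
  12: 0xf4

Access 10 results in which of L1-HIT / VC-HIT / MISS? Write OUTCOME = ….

0: 0xb6 (blk 45, set 5) → MISS  vc=[]
1: 0xed (blk 59, set 3) → MISS  vc=[]
2: 0xb7 (blk 45, set 5) → L1-HIT  vc=[]
3: 0x89 (blk 34, set 2) → MISS  vc=[]
4: 0x94 (blk 37, set 5) → MISS  vc=[45]
5: 0x2d (blk 11, set 3) → MISS  vc=[45, 59]
6: 0xed (blk 59, set 3) → VC-HIT  vc=[45, 11]
7: 0x8b (blk 34, set 2) → L1-HIT  vc=[45, 11]
8: 0xb4 (blk 45, set 5) → VC-HIT  vc=[37, 11]
9: 0xb5 (blk 45, set 5) → L1-HIT  vc=[37, 11]
10: 0xed (blk 59, set 3) → L1-HIT  vc=[37, 11]
11: 0x8a (blk 34, set 2) → L1-HIT  vc=[37, 11]
12: 0xf4 (blk 61, set 5) → MISS  vc=[37, 11, 45]

OUTCOME = L1-HIT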